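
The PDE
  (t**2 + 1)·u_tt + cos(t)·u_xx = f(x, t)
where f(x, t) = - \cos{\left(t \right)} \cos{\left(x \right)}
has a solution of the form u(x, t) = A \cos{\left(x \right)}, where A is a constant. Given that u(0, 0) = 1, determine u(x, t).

Substitute the ansatz u = A \cos{\left(x \right)} into the left-hand side.
Derivatives of the ansatz:
  u_tt = 0
  u_xx = - A \cos{\left(x \right)}
Term by term:
  (t**2 + 1)·u_tt = 0
  cos(t)·u_xx = - A \cos{\left(t \right)} \cos{\left(x \right)}
So the left-hand side equals
  - A \cos{\left(t \right)} \cos{\left(x \right)}
This must equal f(x, t) = - \cos{\left(t \right)} \cos{\left(x \right)} identically.
Matching coefficients of the independent functions:
  [\cos{\left(t \right)} \cos{\left(x \right)}]:  - A = -1
Solving: A = 1.
Check against the point condition:
  u(0, 0) = 1  ⟹  A = 1  ✓
Hence u(x, t) = \cos{\left(x \right)}.

Answer: u(x, t) = \cos{\left(x \right)}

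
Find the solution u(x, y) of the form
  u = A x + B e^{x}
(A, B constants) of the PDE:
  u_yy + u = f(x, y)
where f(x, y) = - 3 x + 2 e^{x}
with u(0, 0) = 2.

Answer: u(x, y) = - 3 x + 2 e^{x}

Derivation:
Substitute the ansatz u = A x + B e^{x} into the left-hand side.
Derivatives of the ansatz:
  u_yy = 0
Term by term:
  u_yy = 0
  u = A x + B e^{x}
So the left-hand side equals
  A x + B e^{x}
This must equal f(x, y) = - 3 x + 2 e^{x} identically.
Matching coefficients of the independent functions:
  [x]:  A = -3
  [e^{x}]:  B = 2
Solving: A = -3, B = 2.
Check against the point condition:
  u(0, 0) = 2  ⟹  B = 2  ✓
Hence u(x, y) = - 3 x + 2 e^{x}.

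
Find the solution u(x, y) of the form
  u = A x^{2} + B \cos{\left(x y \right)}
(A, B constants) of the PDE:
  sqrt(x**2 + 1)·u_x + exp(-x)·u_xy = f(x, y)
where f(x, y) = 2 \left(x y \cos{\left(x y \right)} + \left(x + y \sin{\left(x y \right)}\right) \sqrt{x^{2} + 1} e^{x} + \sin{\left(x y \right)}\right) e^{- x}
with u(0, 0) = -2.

Substitute the ansatz u = A x^{2} + B \cos{\left(x y \right)} into the left-hand side.
Derivatives of the ansatz:
  u_x = 2 A x - B y \sin{\left(x y \right)}
  u_xy = - B x y \cos{\left(x y \right)} - B \sin{\left(x y \right)}
Term by term:
  sqrt(x**2 + 1)·u_x = 2 A x \sqrt{x^{2} + 1} - B y \sqrt{x^{2} + 1} \sin{\left(x y \right)}
  exp(-x)·u_xy = - B x y e^{- x} \cos{\left(x y \right)} - B e^{- x} \sin{\left(x y \right)}
So the left-hand side equals
  2 A x \sqrt{x^{2} + 1} - B x y e^{- x} \cos{\left(x y \right)} - B y \sqrt{x^{2} + 1} \sin{\left(x y \right)} - B e^{- x} \sin{\left(x y \right)}
This must equal f(x, y) identically; expanded, f = 2 x y e^{- x} \cos{\left(x y \right)} + 2 x \sqrt{x^{2} + 1} + 2 y \sqrt{x^{2} + 1} \sin{\left(x y \right)} + 2 e^{- x} \sin{\left(x y \right)}.
Matching coefficients of the independent functions:
  [x \sqrt{x^{2} + 1}]:  2 A = 2
  [e^{- x} \sin{\left(x y \right)}, y \sqrt{x^{2} + 1} \sin{\left(x y \right)}, x y e^{- x} \cos{\left(x y \right)}]:  - B = 2
Solving: A = 1, B = -2.
Check against the point condition:
  u(0, 0) = -2  ⟹  B = -2  ✓
Hence u(x, y) = x^{2} - 2 \cos{\left(x y \right)}.

Answer: u(x, y) = x^{2} - 2 \cos{\left(x y \right)}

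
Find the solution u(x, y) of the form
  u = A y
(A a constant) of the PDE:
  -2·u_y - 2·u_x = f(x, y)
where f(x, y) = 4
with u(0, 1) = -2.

Answer: u(x, y) = - 2 y

Derivation:
Substitute the ansatz u = A y into the left-hand side.
Derivatives of the ansatz:
  u_y = A
  u_x = 0
Term by term:
  -2·u_y = - 2 A
  -2·u_x = 0
So the left-hand side equals
  - 2 A
This must equal f(x, y) = 4 identically.
Matching coefficients of the independent functions:
  [constant term]:  - 2 A = 4
Solving: A = -2.
Check against the point condition:
  u(0, 1) = -2  ⟹  A = -2  ✓
Hence u(x, y) = - 2 y.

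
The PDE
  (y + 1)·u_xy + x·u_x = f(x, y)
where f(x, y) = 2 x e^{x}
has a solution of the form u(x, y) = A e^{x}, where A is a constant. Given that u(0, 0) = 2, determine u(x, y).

Substitute the ansatz u = A e^{x} into the left-hand side.
Derivatives of the ansatz:
  u_xy = 0
  u_x = A e^{x}
Term by term:
  (y + 1)·u_xy = 0
  x·u_x = A x e^{x}
So the left-hand side equals
  A x e^{x}
This must equal f(x, y) = 2 x e^{x} identically.
Matching coefficients of the independent functions:
  [x e^{x}]:  A = 2
Solving: A = 2.
Check against the point condition:
  u(0, 0) = 2  ⟹  A = 2  ✓
Hence u(x, y) = 2 e^{x}.

Answer: u(x, y) = 2 e^{x}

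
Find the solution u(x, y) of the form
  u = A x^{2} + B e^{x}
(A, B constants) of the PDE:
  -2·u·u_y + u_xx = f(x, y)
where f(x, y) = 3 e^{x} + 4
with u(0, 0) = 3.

Answer: u(x, y) = 2 x^{2} + 3 e^{x}

Derivation:
Substitute the ansatz u = A x^{2} + B e^{x} into the left-hand side.
Derivatives of the ansatz:
  u_y = 0
  u_xx = 2 A + B e^{x}
Term by term:
  -2·u·u_y = 0
  u_xx = 2 A + B e^{x}
So the left-hand side equals
  2 A + B e^{x}
This must equal f(x, y) = 3 e^{x} + 4 identically.
Matching coefficients of the independent functions:
  [constant term]:  2 A = 4
  [e^{x}]:  B = 3
Solving: A = 2, B = 3.
Check against the point condition:
  u(0, 0) = 3  ⟹  B = 3  ✓
Hence u(x, y) = 2 x^{2} + 3 e^{x}.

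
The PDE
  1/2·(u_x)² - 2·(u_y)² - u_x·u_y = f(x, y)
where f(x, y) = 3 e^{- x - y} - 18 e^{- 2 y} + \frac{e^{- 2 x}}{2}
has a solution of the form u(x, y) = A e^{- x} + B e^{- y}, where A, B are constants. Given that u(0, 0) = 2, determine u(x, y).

Substitute the ansatz u = A e^{- x} + B e^{- y} into the left-hand side.
Derivatives of the ansatz:
  u_x = - A e^{- x}
  u_y = - B e^{- y}
Term by term:
  1/2·(u_x)² = \frac{A^{2} e^{- 2 x}}{2}
  -2·(u_y)² = - 2 B^{2} e^{- 2 y}
  -u_x·u_y = - A B e^{- x} e^{- y}
So the left-hand side equals
  \frac{A^{2} e^{- 2 x}}{2} - A B e^{- x} e^{- y} - 2 B^{2} e^{- 2 y}
This must equal f(x, y) identically; expanded, f = - 18 e^{- 2 y} + 3 e^{- x} e^{- y} + \frac{e^{- 2 x}}{2}.
Matching coefficients of the independent functions:
  [e^{- x} e^{- y}]:  - A B = 3
  [e^{- 2 x}]:  \frac{A^{2}}{2} = \frac{1}{2}
  [e^{- 2 y}]:  - 2 B^{2} = -18
These equations allow (A, B) = (-1, 3) or (1, -3).
Impose the point condition(s):
  u(0, 0) = 2  ⟹  A + B = 2
Only A = -1, B = 3 satisfies everything.
Hence u(x, y) = 3 e^{- y} - e^{- x}.

Answer: u(x, y) = 3 e^{- y} - e^{- x}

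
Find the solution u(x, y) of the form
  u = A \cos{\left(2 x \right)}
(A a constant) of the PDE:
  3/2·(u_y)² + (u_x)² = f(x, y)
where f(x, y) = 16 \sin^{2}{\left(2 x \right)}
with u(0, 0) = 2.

Answer: u(x, y) = 2 \cos{\left(2 x \right)}

Derivation:
Substitute the ansatz u = A \cos{\left(2 x \right)} into the left-hand side.
Derivatives of the ansatz:
  u_y = 0
  u_x = - 2 A \sin{\left(2 x \right)}
Term by term:
  3/2·(u_y)² = 0
  (u_x)² = 4 A^{2} \sin^{2}{\left(2 x \right)}
So the left-hand side equals
  4 A^{2} \sin^{2}{\left(2 x \right)}
This must equal f(x, y) = 16 \sin^{2}{\left(2 x \right)} identically.
Matching coefficients of the independent functions:
  [\sin^{2}{\left(2 x \right)}]:  4 A^{2} = 16
These equations allow (A) = (-2) or (2).
Impose the point condition(s):
  u(0, 0) = 2  ⟹  A = 2
Only A = 2 satisfies everything.
Hence u(x, y) = 2 \cos{\left(2 x \right)}.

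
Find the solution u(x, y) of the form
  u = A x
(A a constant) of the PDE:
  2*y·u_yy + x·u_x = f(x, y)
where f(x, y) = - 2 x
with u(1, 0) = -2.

Substitute the ansatz u = A x into the left-hand side.
Derivatives of the ansatz:
  u_yy = 0
  u_x = A
Term by term:
  2*y·u_yy = 0
  x·u_x = A x
So the left-hand side equals
  A x
This must equal f(x, y) = - 2 x identically.
Matching coefficients of the independent functions:
  [x]:  A = -2
Solving: A = -2.
Check against the point condition:
  u(1, 0) = -2  ⟹  A = -2  ✓
Hence u(x, y) = - 2 x.

Answer: u(x, y) = - 2 x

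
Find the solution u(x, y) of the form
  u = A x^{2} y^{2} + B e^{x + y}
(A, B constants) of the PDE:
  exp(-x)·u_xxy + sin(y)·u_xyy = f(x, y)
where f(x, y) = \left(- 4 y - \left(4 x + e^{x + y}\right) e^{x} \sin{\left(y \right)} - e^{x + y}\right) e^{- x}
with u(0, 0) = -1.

Substitute the ansatz u = A x^{2} y^{2} + B e^{x + y} into the left-hand side.
Derivatives of the ansatz:
  u_xxy = 4 A y + B e^{x} e^{y}
  u_xyy = 4 A x + B e^{x} e^{y}
Term by term:
  exp(-x)·u_xxy = 4 A y e^{- x} + B e^{y}
  sin(y)·u_xyy = 4 A x \sin{\left(y \right)} + B e^{x} e^{y} \sin{\left(y \right)}
So the left-hand side equals
  4 A x \sin{\left(y \right)} + 4 A y e^{- x} + B e^{x} e^{y} \sin{\left(y \right)} + B e^{y}
This must equal f(x, y) identically; expanded, f = - 4 x \sin{\left(y \right)} - 4 y e^{- x} - e^{x} e^{y} \sin{\left(y \right)} - e^{y}.
Matching coefficients of the independent functions:
  [x \sin{\left(y \right)}, y e^{- x}]:  4 A = -4
  [e^{x} e^{y} \sin{\left(y \right)}, e^{y}]:  B = -1
Solving: A = -1, B = -1.
Check against the point condition:
  u(0, 0) = -1  ⟹  B = -1  ✓
Hence u(x, y) = - x^{2} y^{2} - e^{x + y}.

Answer: u(x, y) = - x^{2} y^{2} - e^{x + y}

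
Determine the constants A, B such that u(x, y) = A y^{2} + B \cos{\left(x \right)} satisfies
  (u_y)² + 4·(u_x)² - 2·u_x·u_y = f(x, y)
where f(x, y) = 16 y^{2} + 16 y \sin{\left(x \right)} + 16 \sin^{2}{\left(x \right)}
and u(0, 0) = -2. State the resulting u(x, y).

Substitute the ansatz u = A y^{2} + B \cos{\left(x \right)} into the left-hand side.
Derivatives of the ansatz:
  u_y = 2 A y
  u_x = - B \sin{\left(x \right)}
Term by term:
  (u_y)² = 4 A^{2} y^{2}
  4·(u_x)² = 4 B^{2} \sin^{2}{\left(x \right)}
  -2·u_x·u_y = 4 A B y \sin{\left(x \right)}
So the left-hand side equals
  4 A^{2} y^{2} + 4 A B y \sin{\left(x \right)} + 4 B^{2} \sin^{2}{\left(x \right)}
This must equal f(x, y) = 16 y^{2} + 16 y \sin{\left(x \right)} + 16 \sin^{2}{\left(x \right)} identically.
Matching coefficients of the independent functions:
  [y^{2}]:  4 A^{2} = 16
  [y \sin{\left(x \right)}]:  4 A B = 16
  [\sin^{2}{\left(x \right)}]:  4 B^{2} = 16
These equations allow (A, B) = (-2, -2) or (2, 2).
Impose the point condition(s):
  u(0, 0) = -2  ⟹  B = -2
Only A = -2, B = -2 satisfies everything.
Hence u(x, y) = - 2 y^{2} - 2 \cos{\left(x \right)}.

Answer: u(x, y) = - 2 y^{2} - 2 \cos{\left(x \right)}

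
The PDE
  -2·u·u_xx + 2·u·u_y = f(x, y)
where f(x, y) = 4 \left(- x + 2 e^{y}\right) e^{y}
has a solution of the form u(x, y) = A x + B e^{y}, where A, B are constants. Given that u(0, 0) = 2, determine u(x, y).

Substitute the ansatz u = A x + B e^{y} into the left-hand side.
Derivatives of the ansatz:
  u_xx = 0
  u_y = B e^{y}
Term by term:
  -2·u·u_xx = 0
  2·u·u_y = 2 A B x e^{y} + 2 B^{2} e^{2 y}
So the left-hand side equals
  2 A B x e^{y} + 2 B^{2} e^{2 y}
This must equal f(x, y) = 4 \left(- x + 2 e^{y}\right) e^{y} identically.
Matching coefficients of the independent functions:
  [x e^{y}]:  2 A B = -4
  [e^{2 y}]:  2 B^{2} = 8
These equations allow (A, B) = (-1, 2) or (1, -2).
Impose the point condition(s):
  u(0, 0) = 2  ⟹  B = 2
Only A = -1, B = 2 satisfies everything.
Hence u(x, y) = - x + 2 e^{y}.

Answer: u(x, y) = - x + 2 e^{y}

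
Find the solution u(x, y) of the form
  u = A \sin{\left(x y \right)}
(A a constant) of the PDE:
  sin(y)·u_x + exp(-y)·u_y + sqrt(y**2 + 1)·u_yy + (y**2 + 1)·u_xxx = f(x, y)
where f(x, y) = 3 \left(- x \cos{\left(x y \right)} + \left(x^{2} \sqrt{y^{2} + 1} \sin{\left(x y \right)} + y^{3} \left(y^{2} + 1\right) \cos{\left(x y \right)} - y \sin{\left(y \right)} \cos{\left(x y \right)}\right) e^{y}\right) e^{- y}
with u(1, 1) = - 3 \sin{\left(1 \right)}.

Substitute the ansatz u = A \sin{\left(x y \right)} into the left-hand side.
Derivatives of the ansatz:
  u_x = A y \cos{\left(x y \right)}
  u_y = A x \cos{\left(x y \right)}
  u_yy = - A x^{2} \sin{\left(x y \right)}
  u_xxx = - A y^{3} \cos{\left(x y \right)}
Term by term:
  sin(y)·u_x = A y \sin{\left(y \right)} \cos{\left(x y \right)}
  exp(-y)·u_y = A x e^{- y} \cos{\left(x y \right)}
  sqrt(y**2 + 1)·u_yy = - A x^{2} \sqrt{y^{2} + 1} \sin{\left(x y \right)}
  (y**2 + 1)·u_xxx = - A y^{5} \cos{\left(x y \right)} - A y^{3} \cos{\left(x y \right)}
So the left-hand side equals
  - A x^{2} \sqrt{y^{2} + 1} \sin{\left(x y \right)} + A x e^{- y} \cos{\left(x y \right)} - A y^{5} \cos{\left(x y \right)} - A y^{3} \cos{\left(x y \right)} + A y \sin{\left(y \right)} \cos{\left(x y \right)}
This must equal f(x, y) identically; expanded, f = 3 x^{2} \sqrt{y^{2} + 1} \sin{\left(x y \right)} - 3 x e^{- y} \cos{\left(x y \right)} + 3 y^{5} \cos{\left(x y \right)} + 3 y^{3} \cos{\left(x y \right)} - 3 y \sin{\left(y \right)} \cos{\left(x y \right)}.
Matching coefficients of the independent functions:
  [y^{3} \cos{\left(x y \right)}, y^{5} \cos{\left(x y \right)}, x^{2} \sqrt{y^{2} + 1} \sin{\left(x y \right)}]:  - A = 3
  [x e^{- y} \cos{\left(x y \right)}, y \sin{\left(y \right)} \cos{\left(x y \right)}]:  A = -3
Solving: A = -3.
Check against the point condition:
  u(1, 1) = - 3 \sin{\left(1 \right)}  ⟹  A \sin{\left(1 \right)} = - 3 \sin{\left(1 \right)}  ✓
Hence u(x, y) = - 3 \sin{\left(x y \right)}.

Answer: u(x, y) = - 3 \sin{\left(x y \right)}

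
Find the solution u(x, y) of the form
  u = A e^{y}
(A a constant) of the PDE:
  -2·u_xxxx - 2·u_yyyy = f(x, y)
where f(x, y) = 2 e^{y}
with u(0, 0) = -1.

Substitute the ansatz u = A e^{y} into the left-hand side.
Derivatives of the ansatz:
  u_xxxx = 0
  u_yyyy = A e^{y}
Term by term:
  -2·u_xxxx = 0
  -2·u_yyyy = - 2 A e^{y}
So the left-hand side equals
  - 2 A e^{y}
This must equal f(x, y) = 2 e^{y} identically.
Matching coefficients of the independent functions:
  [e^{y}]:  - 2 A = 2
Solving: A = -1.
Check against the point condition:
  u(0, 0) = -1  ⟹  A = -1  ✓
Hence u(x, y) = - e^{y}.

Answer: u(x, y) = - e^{y}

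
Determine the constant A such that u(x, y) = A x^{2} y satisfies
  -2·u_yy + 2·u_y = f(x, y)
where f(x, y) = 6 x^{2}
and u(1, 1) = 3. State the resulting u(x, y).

Substitute the ansatz u = A x^{2} y into the left-hand side.
Derivatives of the ansatz:
  u_yy = 0
  u_y = A x^{2}
Term by term:
  -2·u_yy = 0
  2·u_y = 2 A x^{2}
So the left-hand side equals
  2 A x^{2}
This must equal f(x, y) = 6 x^{2} identically.
Matching coefficients of the independent functions:
  [x^{2}]:  2 A = 6
Solving: A = 3.
Check against the point condition:
  u(1, 1) = 3  ⟹  A = 3  ✓
Hence u(x, y) = 3 x^{2} y.

Answer: u(x, y) = 3 x^{2} y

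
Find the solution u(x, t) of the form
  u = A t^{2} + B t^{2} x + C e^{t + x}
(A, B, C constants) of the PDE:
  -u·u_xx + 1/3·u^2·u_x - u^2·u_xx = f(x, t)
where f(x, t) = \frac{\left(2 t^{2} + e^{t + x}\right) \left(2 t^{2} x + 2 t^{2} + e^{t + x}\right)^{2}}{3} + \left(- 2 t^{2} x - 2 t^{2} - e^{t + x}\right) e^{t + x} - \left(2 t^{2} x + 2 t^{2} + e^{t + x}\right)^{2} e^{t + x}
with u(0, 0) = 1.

Substitute the ansatz u = A t^{2} + B t^{2} x + C e^{t + x} into the left-hand side.
Derivatives of the ansatz:
  u_xx = C e^{t} e^{x}
  u_x = B t^{2} + C e^{t} e^{x}
Term by term:
  -u·u_xx = - A C t^{2} e^{t} e^{x} - B C t^{2} x e^{t} e^{x} - C^{2} e^{2 t} e^{2 x}
  1/3·u^2·u_x = \frac{A^{2} B t^{6}}{3} + \frac{A^{2} C t^{4} e^{t} e^{x}}{3} + \frac{2 A B^{2} t^{6} x}{3} + \frac{2 A B C t^{4} x e^{t} e^{x}}{3} + \frac{2 A B C t^{4} e^{t} e^{x}}{3} + \frac{2 A C^{2} t^{2} e^{2 t} e^{2 x}}{3} + \frac{B^{3} t^{6} x^{2}}{3} + \frac{B^{2} C t^{4} x^{2} e^{t} e^{x}}{3} + \frac{2 B^{2} C t^{4} x e^{t} e^{x}}{3} + \frac{2 B C^{2} t^{2} x e^{2 t} e^{2 x}}{3} + \frac{B C^{2} t^{2} e^{2 t} e^{2 x}}{3} + \frac{C^{3} e^{3 t} e^{3 x}}{3}
  -u^2·u_xx = - A^{2} C t^{4} e^{t} e^{x} - 2 A B C t^{4} x e^{t} e^{x} - 2 A C^{2} t^{2} e^{2 t} e^{2 x} - B^{2} C t^{4} x^{2} e^{t} e^{x} - 2 B C^{2} t^{2} x e^{2 t} e^{2 x} - C^{3} e^{3 t} e^{3 x}
So the left-hand side equals
  \frac{A^{2} B t^{6}}{3} - \frac{2 A^{2} C t^{4} e^{t} e^{x}}{3} + \frac{2 A B^{2} t^{6} x}{3} - \frac{4 A B C t^{4} x e^{t} e^{x}}{3} + \frac{2 A B C t^{4} e^{t} e^{x}}{3} - \frac{4 A C^{2} t^{2} e^{2 t} e^{2 x}}{3} - A C t^{2} e^{t} e^{x} + \frac{B^{3} t^{6} x^{2}}{3} - \frac{2 B^{2} C t^{4} x^{2} e^{t} e^{x}}{3} + \frac{2 B^{2} C t^{4} x e^{t} e^{x}}{3} - \frac{4 B C^{2} t^{2} x e^{2 t} e^{2 x}}{3} + \frac{B C^{2} t^{2} e^{2 t} e^{2 x}}{3} - B C t^{2} x e^{t} e^{x} - \frac{2 C^{3} e^{3 t} e^{3 x}}{3} - C^{2} e^{2 t} e^{2 x}
This must equal f(x, t) identically; expanded, f = \frac{8 t^{6} x^{2}}{3} + \frac{16 t^{6} x}{3} + \frac{8 t^{6}}{3} - \frac{8 t^{4} x^{2} e^{t} e^{x}}{3} - \frac{8 t^{4} x e^{t} e^{x}}{3} - \frac{8 t^{2} x e^{2 t} e^{2 x}}{3} - 2 t^{2} x e^{t} e^{x} - 2 t^{2} e^{2 t} e^{2 x} - 2 t^{2} e^{t} e^{x} - \frac{2 e^{3 t} e^{3 x}}{3} - e^{2 t} e^{2 x}.
Matching coefficients of the independent functions:
  [t^{6}]:  \frac{A^{2} B}{3} = \frac{8}{3}
  [t^{6} x]:  \frac{2 A B^{2}}{3} = \frac{16}{3}
  [t^{6} x^{2}]:  \frac{B^{3}}{3} = \frac{8}{3}
  [e^{2 t} e^{2 x}]:  - C^{2} = -1
  [e^{3 t} e^{3 x}]:  - \frac{2 C^{3}}{3} = - \frac{2}{3}
  [t^{2} e^{t} e^{x}]:  - A C = -2
  [t^{2} e^{2 t} e^{2 x}]:  - \frac{4 A C^{2}}{3} + \frac{B C^{2}}{3} = -2
  [t^{4} e^{t} e^{x}]:  - \frac{2 A^{2} C}{3} + \frac{2 A B C}{3} = 0
  [t^{2} x e^{t} e^{x}]:  - B C = -2
  [t^{2} x e^{2 t} e^{2 x}]:  - \frac{4 B C^{2}}{3} = - \frac{8}{3}
  [t^{4} x e^{t} e^{x}]:  - \frac{4 A B C}{3} + \frac{2 B^{2} C}{3} = - \frac{8}{3}
  [t^{4} x^{2} e^{t} e^{x}]:  - \frac{2 B^{2} C}{3} = - \frac{8}{3}
Solving: A = 2, B = 2, C = 1.
Check against the point condition:
  u(0, 0) = 1  ⟹  C = 1  ✓
Hence u(x, t) = 2 t^{2} x + 2 t^{2} + e^{t + x}.

Answer: u(x, t) = 2 t^{2} x + 2 t^{2} + e^{t + x}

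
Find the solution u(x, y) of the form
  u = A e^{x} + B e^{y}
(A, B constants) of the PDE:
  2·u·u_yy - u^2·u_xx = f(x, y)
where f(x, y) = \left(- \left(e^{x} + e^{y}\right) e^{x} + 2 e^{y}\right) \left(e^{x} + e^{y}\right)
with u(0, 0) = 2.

Substitute the ansatz u = A e^{x} + B e^{y} into the left-hand side.
Derivatives of the ansatz:
  u_yy = B e^{y}
  u_xx = A e^{x}
Term by term:
  2·u·u_yy = 2 A B e^{x} e^{y} + 2 B^{2} e^{2 y}
  -u^2·u_xx = - A^{3} e^{3 x} - 2 A^{2} B e^{2 x} e^{y} - A B^{2} e^{x} e^{2 y}
So the left-hand side equals
  - A^{3} e^{3 x} - 2 A^{2} B e^{2 x} e^{y} - A B^{2} e^{x} e^{2 y} + 2 A B e^{x} e^{y} + 2 B^{2} e^{2 y}
This must equal f(x, y) identically; expanded, f = - e^{3 x} - 2 e^{2 x} e^{y} - e^{x} e^{2 y} + 2 e^{x} e^{y} + 2 e^{2 y}.
Matching coefficients of the independent functions:
  [e^{x} e^{y}]:  2 A B = 2
  [e^{x} e^{2 y}]:  - A B^{2} = -1
  [e^{2 x} e^{y}]:  - 2 A^{2} B = -2
  [e^{3 x}]:  - A^{3} = -1
  [e^{2 y}]:  2 B^{2} = 2
Solving: A = 1, B = 1.
Check against the point condition:
  u(0, 0) = 2  ⟹  A + B = 2  ✓
Hence u(x, y) = e^{x} + e^{y}.

Answer: u(x, y) = e^{x} + e^{y}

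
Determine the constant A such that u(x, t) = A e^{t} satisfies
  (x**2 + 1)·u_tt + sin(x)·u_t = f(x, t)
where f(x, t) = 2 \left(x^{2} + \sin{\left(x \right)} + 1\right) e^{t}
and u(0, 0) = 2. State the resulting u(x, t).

Substitute the ansatz u = A e^{t} into the left-hand side.
Derivatives of the ansatz:
  u_tt = A e^{t}
  u_t = A e^{t}
Term by term:
  (x**2 + 1)·u_tt = A x^{2} e^{t} + A e^{t}
  sin(x)·u_t = A e^{t} \sin{\left(x \right)}
So the left-hand side equals
  A x^{2} e^{t} + A e^{t} \sin{\left(x \right)} + A e^{t}
This must equal f(x, t) identically; expanded, f = 2 x^{2} e^{t} + 2 e^{t} \sin{\left(x \right)} + 2 e^{t}.
Matching coefficients of the independent functions:
  [x^{2} e^{t}, e^{t} \sin{\left(x \right)}, e^{t}]:  A = 2
Solving: A = 2.
Check against the point condition:
  u(0, 0) = 2  ⟹  A = 2  ✓
Hence u(x, t) = 2 e^{t}.

Answer: u(x, t) = 2 e^{t}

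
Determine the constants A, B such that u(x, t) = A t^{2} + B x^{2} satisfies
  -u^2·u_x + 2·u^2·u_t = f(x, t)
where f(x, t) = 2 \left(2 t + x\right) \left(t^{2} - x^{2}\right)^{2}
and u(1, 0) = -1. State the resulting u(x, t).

Substitute the ansatz u = A t^{2} + B x^{2} into the left-hand side.
Derivatives of the ansatz:
  u_x = 2 B x
  u_t = 2 A t
Term by term:
  -u^2·u_x = - 2 A^{2} B t^{4} x - 4 A B^{2} t^{2} x^{3} - 2 B^{3} x^{5}
  2·u^2·u_t = 4 A^{3} t^{5} + 8 A^{2} B t^{3} x^{2} + 4 A B^{2} t x^{4}
So the left-hand side equals
  4 A^{3} t^{5} - 2 A^{2} B t^{4} x + 8 A^{2} B t^{3} x^{2} - 4 A B^{2} t^{2} x^{3} + 4 A B^{2} t x^{4} - 2 B^{3} x^{5}
This must equal f(x, t) identically; expanded, f = 4 t^{5} + 2 t^{4} x - 8 t^{3} x^{2} - 4 t^{2} x^{3} + 4 t x^{4} + 2 x^{5}.
Matching coefficients of the independent functions:
  [t^{5}]:  4 A^{3} = 4
  [x^{5}]:  - 2 B^{3} = 2
  [t x^{4}]:  4 A B^{2} = 4
  [t^{2} x^{3}]:  - 4 A B^{2} = -4
  [t^{3} x^{2}]:  8 A^{2} B = -8
  [t^{4} x]:  - 2 A^{2} B = 2
Solving: A = 1, B = -1.
Check against the point condition:
  u(1, 0) = -1  ⟹  B = -1  ✓
Hence u(x, t) = t^{2} - x^{2}.

Answer: u(x, t) = t^{2} - x^{2}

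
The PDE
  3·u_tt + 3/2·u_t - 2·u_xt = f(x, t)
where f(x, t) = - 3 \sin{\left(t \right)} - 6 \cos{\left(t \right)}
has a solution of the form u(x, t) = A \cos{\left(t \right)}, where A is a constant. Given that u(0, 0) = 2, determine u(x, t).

Substitute the ansatz u = A \cos{\left(t \right)} into the left-hand side.
Derivatives of the ansatz:
  u_tt = - A \cos{\left(t \right)}
  u_t = - A \sin{\left(t \right)}
  u_xt = 0
Term by term:
  3·u_tt = - 3 A \cos{\left(t \right)}
  3/2·u_t = - \frac{3 A \sin{\left(t \right)}}{2}
  -2·u_xt = 0
So the left-hand side equals
  - \frac{3 A \sin{\left(t \right)}}{2} - 3 A \cos{\left(t \right)}
This must equal f(x, t) = - 3 \sin{\left(t \right)} - 6 \cos{\left(t \right)} identically.
Matching coefficients of the independent functions:
  [\sin{\left(t \right)}]:  - \frac{3 A}{2} = -3
  [\cos{\left(t \right)}]:  - 3 A = -6
Solving: A = 2.
Check against the point condition:
  u(0, 0) = 2  ⟹  A = 2  ✓
Hence u(x, t) = 2 \cos{\left(t \right)}.

Answer: u(x, t) = 2 \cos{\left(t \right)}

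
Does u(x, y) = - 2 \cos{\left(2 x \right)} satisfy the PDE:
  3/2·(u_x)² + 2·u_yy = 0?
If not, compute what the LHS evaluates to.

Evaluate each term of the left-hand side for u = - 2 \cos{\left(2 x \right)}.
Derivatives:
  u_x = 4 \sin{\left(2 x \right)}
  u_yy = 0
Terms:
  3/2·(u_x)² = 24 \sin^{2}{\left(2 x \right)}
  2·u_yy = 0
Sum: LHS = 24 \sin^{2}{\left(2 x \right)}
Given right-hand side: 0. Difference LHS − RHS = 24 \sin^{2}{\left(2 x \right)} ≠ 0, so u is not a solution.

Answer: No, the LHS evaluates to 24 \sin^{2}{\left(2 x \right)}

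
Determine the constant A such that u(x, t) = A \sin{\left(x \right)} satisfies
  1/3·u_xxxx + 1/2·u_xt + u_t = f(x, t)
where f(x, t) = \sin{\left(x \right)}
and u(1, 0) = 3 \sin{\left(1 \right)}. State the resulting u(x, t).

Answer: u(x, t) = 3 \sin{\left(x \right)}

Derivation:
Substitute the ansatz u = A \sin{\left(x \right)} into the left-hand side.
Derivatives of the ansatz:
  u_xxxx = A \sin{\left(x \right)}
  u_xt = 0
  u_t = 0
Term by term:
  1/3·u_xxxx = \frac{A \sin{\left(x \right)}}{3}
  1/2·u_xt = 0
  u_t = 0
So the left-hand side equals
  \frac{A \sin{\left(x \right)}}{3}
This must equal f(x, t) = \sin{\left(x \right)} identically.
Matching coefficients of the independent functions:
  [\sin{\left(x \right)}]:  \frac{A}{3} = 1
Solving: A = 3.
Check against the point condition:
  u(1, 0) = 3 \sin{\left(1 \right)}  ⟹  A \sin{\left(1 \right)} = 3 \sin{\left(1 \right)}  ✓
Hence u(x, t) = 3 \sin{\left(x \right)}.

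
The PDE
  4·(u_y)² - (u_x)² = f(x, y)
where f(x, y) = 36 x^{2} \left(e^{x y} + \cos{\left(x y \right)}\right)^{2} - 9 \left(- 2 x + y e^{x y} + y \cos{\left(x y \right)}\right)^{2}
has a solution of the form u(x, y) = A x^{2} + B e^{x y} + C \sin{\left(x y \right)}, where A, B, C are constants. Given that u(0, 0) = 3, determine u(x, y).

Substitute the ansatz u = A x^{2} + B e^{x y} + C \sin{\left(x y \right)} into the left-hand side.
Derivatives of the ansatz:
  u_y = B x e^{x y} + C x \cos{\left(x y \right)}
  u_x = 2 A x + B y e^{x y} + C y \cos{\left(x y \right)}
Term by term:
  4·(u_y)² = 4 B^{2} x^{2} e^{2 x y} + 8 B C x^{2} e^{x y} \cos{\left(x y \right)} + 4 C^{2} x^{2} \cos^{2}{\left(x y \right)}
  -(u_x)² = - 4 A^{2} x^{2} - 4 A B x y e^{x y} - 4 A C x y \cos{\left(x y \right)} - B^{2} y^{2} e^{2 x y} - 2 B C y^{2} e^{x y} \cos{\left(x y \right)} - C^{2} y^{2} \cos^{2}{\left(x y \right)}
So the left-hand side equals
  - 4 A^{2} x^{2} - 4 A B x y e^{x y} - 4 A C x y \cos{\left(x y \right)} + 4 B^{2} x^{2} e^{2 x y} - B^{2} y^{2} e^{2 x y} + 8 B C x^{2} e^{x y} \cos{\left(x y \right)} - 2 B C y^{2} e^{x y} \cos{\left(x y \right)} + 4 C^{2} x^{2} \cos^{2}{\left(x y \right)} - C^{2} y^{2} \cos^{2}{\left(x y \right)}
This must equal f(x, y) identically; expanded, f = 36 x^{2} e^{2 x y} + 72 x^{2} e^{x y} \cos{\left(x y \right)} + 36 x^{2} \cos^{2}{\left(x y \right)} - 36 x^{2} + 36 x y e^{x y} + 36 x y \cos{\left(x y \right)} - 9 y^{2} e^{2 x y} - 18 y^{2} e^{x y} \cos{\left(x y \right)} - 9 y^{2} \cos^{2}{\left(x y \right)}.
Matching coefficients of the independent functions:
  [x^{2}]:  - 4 A^{2} = -36
  [x^{2} e^{2 x y}]:  4 B^{2} = 36
  [x^{2} \cos^{2}{\left(x y \right)}]:  4 C^{2} = 36
  [y^{2} e^{2 x y}]:  - B^{2} = -9
  [y^{2} \cos^{2}{\left(x y \right)}]:  - C^{2} = -9
  [x y e^{x y}]:  - 4 A B = 36
  [x y \cos{\left(x y \right)}]:  - 4 A C = 36
  [x^{2} e^{x y} \cos{\left(x y \right)}]:  8 B C = 72
  [y^{2} e^{x y} \cos{\left(x y \right)}]:  - 2 B C = -18
These equations allow (A, B, C) = (-3, 3, 3) or (3, -3, -3).
Impose the point condition(s):
  u(0, 0) = 3  ⟹  B = 3
Only A = -3, B = 3, C = 3 satisfies everything.
Hence u(x, y) = - 3 x^{2} + 3 e^{x y} + 3 \sin{\left(x y \right)}.

Answer: u(x, y) = - 3 x^{2} + 3 e^{x y} + 3 \sin{\left(x y \right)}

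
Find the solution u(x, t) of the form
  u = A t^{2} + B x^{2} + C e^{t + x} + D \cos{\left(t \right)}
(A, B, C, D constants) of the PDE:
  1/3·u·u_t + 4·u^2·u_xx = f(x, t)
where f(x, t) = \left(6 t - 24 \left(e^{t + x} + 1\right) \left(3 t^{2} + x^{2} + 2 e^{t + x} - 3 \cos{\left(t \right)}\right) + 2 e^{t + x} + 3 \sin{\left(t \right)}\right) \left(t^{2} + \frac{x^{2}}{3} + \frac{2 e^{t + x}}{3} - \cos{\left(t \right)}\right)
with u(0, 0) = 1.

Answer: u(x, t) = - 3 t^{2} - x^{2} - 2 e^{t + x} + 3 \cos{\left(t \right)}

Derivation:
Substitute the ansatz u = A t^{2} + B x^{2} + C e^{t + x} + D \cos{\left(t \right)} into the left-hand side.
Derivatives of the ansatz:
  u_t = 2 A t + C e^{t} e^{x} - D \sin{\left(t \right)}
  u_xx = 2 B + C e^{t} e^{x}
Term by term:
  1/3·u·u_t = \frac{2 A^{2} t^{3}}{3} + \frac{2 A B t x^{2}}{3} + \frac{A C t^{2} e^{t} e^{x}}{3} + \frac{2 A C t e^{t} e^{x}}{3} - \frac{A D t^{2} \sin{\left(t \right)}}{3} + \frac{2 A D t \cos{\left(t \right)}}{3} + \frac{B C x^{2} e^{t} e^{x}}{3} - \frac{B D x^{2} \sin{\left(t \right)}}{3} + \frac{C^{2} e^{2 t} e^{2 x}}{3} - \frac{C D e^{t} e^{x} \sin{\left(t \right)}}{3} + \frac{C D e^{t} e^{x} \cos{\left(t \right)}}{3} - \frac{D^{2} \sin{\left(t \right)} \cos{\left(t \right)}}{3}
  4·u^2·u_xx = 8 A^{2} B t^{4} + 4 A^{2} C t^{4} e^{t} e^{x} + 16 A B^{2} t^{2} x^{2} + 8 A B C t^{2} x^{2} e^{t} e^{x} + 16 A B C t^{2} e^{t} e^{x} + 16 A B D t^{2} \cos{\left(t \right)} + 8 A C^{2} t^{2} e^{2 t} e^{2 x} + 8 A C D t^{2} e^{t} e^{x} \cos{\left(t \right)} + 8 B^{3} x^{4} + 4 B^{2} C x^{4} e^{t} e^{x} + 16 B^{2} C x^{2} e^{t} e^{x} + 16 B^{2} D x^{2} \cos{\left(t \right)} + 8 B C^{2} x^{2} e^{2 t} e^{2 x} + 8 B C^{2} e^{2 t} e^{2 x} + 8 B C D x^{2} e^{t} e^{x} \cos{\left(t \right)} + 16 B C D e^{t} e^{x} \cos{\left(t \right)} + 8 B D^{2} \cos^{2}{\left(t \right)} + 4 C^{3} e^{3 t} e^{3 x} + 8 C^{2} D e^{2 t} e^{2 x} \cos{\left(t \right)} + 4 C D^{2} e^{t} e^{x} \cos^{2}{\left(t \right)}
Sum these and collect like terms in the independent variables.
This must equal f(x, t) identically; expanded, f = - 72 t^{4} e^{t} e^{x} - 72 t^{4} + 6 t^{3} - 48 t^{2} x^{2} e^{t} e^{x} - 48 t^{2} x^{2} - 96 t^{2} e^{2 t} e^{2 x} + 144 t^{2} e^{t} e^{x} \cos{\left(t \right)} - 94 t^{2} e^{t} e^{x} + 3 t^{2} \sin{\left(t \right)} + 144 t^{2} \cos{\left(t \right)} + 2 t x^{2} + 4 t e^{t} e^{x} - 6 t \cos{\left(t \right)} - 8 x^{4} e^{t} e^{x} - 8 x^{4} - 32 x^{2} e^{2 t} e^{2 x} + 48 x^{2} e^{t} e^{x} \cos{\left(t \right)} - \frac{94 x^{2} e^{t} e^{x}}{3} + x^{2} \sin{\left(t \right)} + 48 x^{2} \cos{\left(t \right)} - 32 e^{3 t} e^{3 x} + 96 e^{2 t} e^{2 x} \cos{\left(t \right)} - \frac{92 e^{2 t} e^{2 x}}{3} + 2 e^{t} e^{x} \sin{\left(t \right)} - 72 e^{t} e^{x} \cos^{2}{\left(t \right)} + 94 e^{t} e^{x} \cos{\left(t \right)} - 3 \sin{\left(t \right)} \cos{\left(t \right)} - 72 \cos^{2}{\left(t \right)}.
Matching coefficients of the independent functions:
(each divided by its leading coefficient; functions giving the same equation are listed together)
  [t^{3}]:  A^{2} - 9 = 0
  [t^{4}]:  A^{2} B + 9 = 0
  [x^{4}]:  B^{3} + 1 = 0
  [t x^{2}]:  A B - 3 = 0
  [t \cos{\left(t \right)}, t^{2} \sin{\left(t \right)}]:  A D + 9 = 0
  [t^{2} x^{2}]:  A B^{2} + 3 = 0
  [t^{2} \cos{\left(t \right)}]:  A B D - 9 = 0
  [x^{2} \sin{\left(t \right)}]:  B D + 3 = 0
  [x^{2} \cos{\left(t \right)}]:  B^{2} D - 3 = 0
  [e^{2 t} e^{2 x}]:  B C^{2} + \frac{C^{2}}{24} + \frac{23}{6} = 0
  [e^{3 t} e^{3 x}]:  C^{3} + 8 = 0
  [\sin{\left(t \right)} \cos{\left(t \right)}]:  D^{2} - 9 = 0
  [t e^{t} e^{x}]:  A C - 6 = 0
  [t^{2} e^{t} e^{x}]:  A B C + \frac{A C}{48} + \frac{47}{8} = 0
  [t^{2} e^{2 t} e^{2 x}]:  A C^{2} + 12 = 0
  [t^{4} e^{t} e^{x}]:  A^{2} C + 18 = 0
  [x^{2} e^{t} e^{x}]:  B^{2} C + \frac{B C}{48} + \frac{47}{24} = 0
  [x^{2} e^{2 t} e^{2 x}]:  B C^{2} + 4 = 0
  [x^{4} e^{t} e^{x}]:  B^{2} C + 2 = 0
  [e^{t} e^{x} \sin{\left(t \right)}]:  C D + 6 = 0
  [e^{t} e^{x} \cos{\left(t \right)}]:  B C D + \frac{C D}{48} - \frac{47}{8} = 0
  [e^{t} e^{x} \cos^{2}{\left(t \right)}]:  C D^{2} + 18 = 0
  [e^{2 t} e^{2 x} \cos{\left(t \right)}]:  C^{2} D - 12 = 0
  [t^{2} x^{2} e^{t} e^{x}]:  A B C + 6 = 0
  [t^{2} e^{t} e^{x} \cos{\left(t \right)}]:  A C D - 18 = 0
  [x^{2} e^{t} e^{x} \cos{\left(t \right)}]:  B C D - 6 = 0
  [\cos^{2}{\left(t \right)}]:  B D^{2} + 9 = 0
Solving: A = -3, B = -1, C = -2, D = 3.
Check against the point condition:
  u(0, 0) = 1  ⟹  C + D = 1  ✓
Hence u(x, t) = - 3 t^{2} - x^{2} - 2 e^{t + x} + 3 \cos{\left(t \right)}.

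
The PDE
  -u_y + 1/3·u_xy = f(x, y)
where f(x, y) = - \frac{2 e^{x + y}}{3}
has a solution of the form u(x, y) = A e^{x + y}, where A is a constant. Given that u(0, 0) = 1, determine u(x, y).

Substitute the ansatz u = A e^{x + y} into the left-hand side.
Derivatives of the ansatz:
  u_y = A e^{x} e^{y}
  u_xy = A e^{x} e^{y}
Term by term:
  -u_y = - A e^{x} e^{y}
  1/3·u_xy = \frac{A e^{x} e^{y}}{3}
So the left-hand side equals
  - \frac{2 A e^{x} e^{y}}{3}
This must equal f(x, y) identically; expanded, f = - \frac{2 e^{x} e^{y}}{3}.
Matching coefficients of the independent functions:
  [e^{x} e^{y}]:  - \frac{2 A}{3} = - \frac{2}{3}
Solving: A = 1.
Check against the point condition:
  u(0, 0) = 1  ⟹  A = 1  ✓
Hence u(x, y) = e^{x + y}.

Answer: u(x, y) = e^{x + y}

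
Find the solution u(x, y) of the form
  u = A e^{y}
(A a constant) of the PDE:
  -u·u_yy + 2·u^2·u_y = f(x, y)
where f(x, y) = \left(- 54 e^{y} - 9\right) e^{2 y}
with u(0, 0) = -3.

Answer: u(x, y) = - 3 e^{y}

Derivation:
Substitute the ansatz u = A e^{y} into the left-hand side.
Derivatives of the ansatz:
  u_yy = A e^{y}
  u_y = A e^{y}
Term by term:
  -u·u_yy = - A^{2} e^{2 y}
  2·u^2·u_y = 2 A^{3} e^{3 y}
So the left-hand side equals
  2 A^{3} e^{3 y} - A^{2} e^{2 y}
This must equal f(x, y) = \left(- 54 e^{y} - 9\right) e^{2 y} identically.
Matching coefficients of the independent functions:
  [e^{2 y}]:  - A^{2} = -9
  [e^{3 y}]:  2 A^{3} = -54
Solving: A = -3.
Check against the point condition:
  u(0, 0) = -3  ⟹  A = -3  ✓
Hence u(x, y) = - 3 e^{y}.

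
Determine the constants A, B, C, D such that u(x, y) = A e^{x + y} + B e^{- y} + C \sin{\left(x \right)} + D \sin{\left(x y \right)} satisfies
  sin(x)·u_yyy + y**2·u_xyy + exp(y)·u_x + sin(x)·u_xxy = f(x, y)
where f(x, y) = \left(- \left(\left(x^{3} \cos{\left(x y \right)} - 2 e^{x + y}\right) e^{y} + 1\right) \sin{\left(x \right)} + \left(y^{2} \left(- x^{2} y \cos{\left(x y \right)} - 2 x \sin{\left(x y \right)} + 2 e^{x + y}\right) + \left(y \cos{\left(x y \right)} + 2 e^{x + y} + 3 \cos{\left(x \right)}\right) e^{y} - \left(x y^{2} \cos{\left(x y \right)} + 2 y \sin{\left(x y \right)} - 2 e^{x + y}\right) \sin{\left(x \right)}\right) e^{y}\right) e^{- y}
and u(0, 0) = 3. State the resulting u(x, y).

Substitute the ansatz u = A e^{x + y} + B e^{- y} + C \sin{\left(x \right)} + D \sin{\left(x y \right)} into the left-hand side.
Derivatives of the ansatz:
  u_yyy = A e^{x} e^{y} - B e^{- y} - D x^{3} \cos{\left(x y \right)}
  u_xyy = A e^{x} e^{y} - D x^{2} y \cos{\left(x y \right)} - 2 D x \sin{\left(x y \right)}
  u_x = A e^{x} e^{y} + C \cos{\left(x \right)} + D y \cos{\left(x y \right)}
  u_xxy = A e^{x} e^{y} - D x y^{2} \cos{\left(x y \right)} - 2 D y \sin{\left(x y \right)}
Term by term:
  sin(x)·u_yyy = A e^{x} e^{y} \sin{\left(x \right)} - B e^{- y} \sin{\left(x \right)} - D x^{3} \sin{\left(x \right)} \cos{\left(x y \right)}
  y**2·u_xyy = A y^{2} e^{x} e^{y} - D x^{2} y^{3} \cos{\left(x y \right)} - 2 D x y^{2} \sin{\left(x y \right)}
  exp(y)·u_x = A e^{x} e^{2 y} + C e^{y} \cos{\left(x \right)} + D y e^{y} \cos{\left(x y \right)}
  sin(x)·u_xxy = A e^{x} e^{y} \sin{\left(x \right)} - D x y^{2} \sin{\left(x \right)} \cos{\left(x y \right)} - 2 D y \sin{\left(x \right)} \sin{\left(x y \right)}
So the left-hand side equals
  A y^{2} e^{x} e^{y} + A e^{x} e^{2 y} + 2 A e^{x} e^{y} \sin{\left(x \right)} - B e^{- y} \sin{\left(x \right)} + C e^{y} \cos{\left(x \right)} - D x^{3} \sin{\left(x \right)} \cos{\left(x y \right)} - D x^{2} y^{3} \cos{\left(x y \right)} - D x y^{2} \sin{\left(x \right)} \cos{\left(x y \right)} - 2 D x y^{2} \sin{\left(x y \right)} + D y e^{y} \cos{\left(x y \right)} - 2 D y \sin{\left(x \right)} \sin{\left(x y \right)}
This must equal f(x, y) identically; expanded, f = - x^{3} \sin{\left(x \right)} \cos{\left(x y \right)} - x^{2} y^{3} \cos{\left(x y \right)} - x y^{2} \sin{\left(x \right)} \cos{\left(x y \right)} - 2 x y^{2} \sin{\left(x y \right)} + 2 y^{2} e^{x} e^{y} + y e^{y} \cos{\left(x y \right)} - 2 y \sin{\left(x \right)} \sin{\left(x y \right)} + 2 e^{x} e^{2 y} + 4 e^{x} e^{y} \sin{\left(x \right)} + 3 e^{y} \cos{\left(x \right)} - e^{- y} \sin{\left(x \right)}.
Matching coefficients of the independent functions:
  [e^{x} e^{2 y}, y^{2} e^{x} e^{y}]:  A = 2
  [e^{- y} \sin{\left(x \right)}]:  - B = -1
  [e^{y} \cos{\left(x \right)}]:  C = 3
  [x y^{2} \sin{\left(x y \right)}, y \sin{\left(x \right)} \sin{\left(x y \right)}]:  - 2 D = -2
  [x^{2} y^{3} \cos{\left(x y \right)}, x^{3} \sin{\left(x \right)} \cos{\left(x y \right)}, x y^{2} \sin{\left(x \right)} \cos{\left(x y \right)}]:  - D = -1
  [y e^{y} \cos{\left(x y \right)}]:  D = 1
  [e^{x} e^{y} \sin{\left(x \right)}]:  2 A = 4
Solving: A = 2, B = 1, C = 3, D = 1.
Check against the point condition:
  u(0, 0) = 3  ⟹  A + B = 3  ✓
Hence u(x, y) = 2 e^{x + y} + 3 \sin{\left(x \right)} + \sin{\left(x y \right)} + e^{- y}.

Answer: u(x, y) = 2 e^{x + y} + 3 \sin{\left(x \right)} + \sin{\left(x y \right)} + e^{- y}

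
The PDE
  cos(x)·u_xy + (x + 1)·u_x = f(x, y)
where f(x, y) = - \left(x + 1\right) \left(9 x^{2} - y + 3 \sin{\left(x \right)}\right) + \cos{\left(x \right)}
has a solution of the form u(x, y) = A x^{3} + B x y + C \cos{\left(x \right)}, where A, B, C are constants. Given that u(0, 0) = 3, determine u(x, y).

Substitute the ansatz u = A x^{3} + B x y + C \cos{\left(x \right)} into the left-hand side.
Derivatives of the ansatz:
  u_xy = B
  u_x = 3 A x^{2} + B y - C \sin{\left(x \right)}
Term by term:
  cos(x)·u_xy = B \cos{\left(x \right)}
  (x + 1)·u_x = 3 A x^{3} + 3 A x^{2} + B x y + B y - C x \sin{\left(x \right)} - C \sin{\left(x \right)}
So the left-hand side equals
  3 A x^{3} + 3 A x^{2} + B x y + B y + B \cos{\left(x \right)} - C x \sin{\left(x \right)} - C \sin{\left(x \right)}
This must equal f(x, y) identically; expanded, f = - 9 x^{3} - 9 x^{2} + x y - 3 x \sin{\left(x \right)} + y - 3 \sin{\left(x \right)} + \cos{\left(x \right)}.
Matching coefficients of the independent functions:
  [x^{2}, x^{3}]:  3 A = -9
  [y, x y, \cos{\left(x \right)}]:  B = 1
  [x \sin{\left(x \right)}, \sin{\left(x \right)}]:  - C = -3
Solving: A = -3, B = 1, C = 3.
Check against the point condition:
  u(0, 0) = 3  ⟹  C = 3  ✓
Hence u(x, y) = - 3 x^{3} + x y + 3 \cos{\left(x \right)}.

Answer: u(x, y) = - 3 x^{3} + x y + 3 \cos{\left(x \right)}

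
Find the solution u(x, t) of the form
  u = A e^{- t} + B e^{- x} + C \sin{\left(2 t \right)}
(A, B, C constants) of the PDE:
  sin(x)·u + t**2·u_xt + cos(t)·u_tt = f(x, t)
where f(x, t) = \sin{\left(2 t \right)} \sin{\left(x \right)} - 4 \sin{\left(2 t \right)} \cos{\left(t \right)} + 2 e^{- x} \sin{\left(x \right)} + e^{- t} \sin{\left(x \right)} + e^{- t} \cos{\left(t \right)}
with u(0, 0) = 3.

Substitute the ansatz u = A e^{- t} + B e^{- x} + C \sin{\left(2 t \right)} into the left-hand side.
Derivatives of the ansatz:
  u_xt = 0
  u_tt = A e^{- t} - 4 C \sin{\left(2 t \right)}
Term by term:
  sin(x)·u = A e^{- t} \sin{\left(x \right)} + B e^{- x} \sin{\left(x \right)} + C \sin{\left(2 t \right)} \sin{\left(x \right)}
  t**2·u_xt = 0
  cos(t)·u_tt = A e^{- t} \cos{\left(t \right)} - 4 C \sin{\left(2 t \right)} \cos{\left(t \right)}
So the left-hand side equals
  A e^{- t} \sin{\left(x \right)} + A e^{- t} \cos{\left(t \right)} + B e^{- x} \sin{\left(x \right)} + C \sin{\left(2 t \right)} \sin{\left(x \right)} - 4 C \sin{\left(2 t \right)} \cos{\left(t \right)}
This must equal f(x, t) = \sin{\left(2 t \right)} \sin{\left(x \right)} - 4 \sin{\left(2 t \right)} \cos{\left(t \right)} + 2 e^{- x} \sin{\left(x \right)} + e^{- t} \sin{\left(x \right)} + e^{- t} \cos{\left(t \right)} identically.
Matching coefficients of the independent functions:
  [e^{- t} \sin{\left(x \right)}, e^{- t} \cos{\left(t \right)}]:  A = 1
  [e^{- x} \sin{\left(x \right)}]:  B = 2
  [\sin{\left(2 t \right)} \sin{\left(x \right)}]:  C = 1
  [\sin{\left(2 t \right)} \cos{\left(t \right)}]:  - 4 C = -4
Solving: A = 1, B = 2, C = 1.
Check against the point condition:
  u(0, 0) = 3  ⟹  A + B = 3  ✓
Hence u(x, t) = \sin{\left(2 t \right)} + 2 e^{- x} + e^{- t}.

Answer: u(x, t) = \sin{\left(2 t \right)} + 2 e^{- x} + e^{- t}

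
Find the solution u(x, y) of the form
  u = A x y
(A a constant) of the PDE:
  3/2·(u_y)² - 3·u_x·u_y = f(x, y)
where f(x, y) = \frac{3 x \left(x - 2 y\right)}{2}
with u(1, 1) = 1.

Answer: u(x, y) = x y

Derivation:
Substitute the ansatz u = A x y into the left-hand side.
Derivatives of the ansatz:
  u_y = A x
  u_x = A y
Term by term:
  3/2·(u_y)² = \frac{3 A^{2} x^{2}}{2}
  -3·u_x·u_y = - 3 A^{2} x y
So the left-hand side equals
  \frac{3 A^{2} x^{2}}{2} - 3 A^{2} x y
This must equal f(x, y) identically; expanded, f = \frac{3 x^{2}}{2} - 3 x y.
Matching coefficients of the independent functions:
  [x^{2}]:  \frac{3 A^{2}}{2} = \frac{3}{2}
  [x y]:  - 3 A^{2} = -3
These equations allow (A) = (-1) or (1).
Impose the point condition(s):
  u(1, 1) = 1  ⟹  A = 1
Only A = 1 satisfies everything.
Hence u(x, y) = x y.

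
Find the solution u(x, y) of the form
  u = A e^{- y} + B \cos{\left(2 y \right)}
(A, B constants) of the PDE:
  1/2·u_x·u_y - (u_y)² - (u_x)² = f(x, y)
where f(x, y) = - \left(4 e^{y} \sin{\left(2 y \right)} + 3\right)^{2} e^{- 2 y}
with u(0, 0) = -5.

Substitute the ansatz u = A e^{- y} + B \cos{\left(2 y \right)} into the left-hand side.
Derivatives of the ansatz:
  u_x = 0
  u_y = - A e^{- y} - 2 B \sin{\left(2 y \right)}
Term by term:
  1/2·u_x·u_y = 0
  -(u_y)² = - A^{2} e^{- 2 y} - 4 A B e^{- y} \sin{\left(2 y \right)} - 4 B^{2} \sin^{2}{\left(2 y \right)}
  -(u_x)² = 0
So the left-hand side equals
  - A^{2} e^{- 2 y} - 4 A B e^{- y} \sin{\left(2 y \right)} - 4 B^{2} \sin^{2}{\left(2 y \right)}
This must equal f(x, y) identically; expanded, f = - 16 \sin^{2}{\left(2 y \right)} - 24 e^{- y} \sin{\left(2 y \right)} - 9 e^{- 2 y}.
Matching coefficients of the independent functions:
  [e^{- y} \sin{\left(2 y \right)}]:  - 4 A B = -24
  [e^{- 2 y}]:  - A^{2} = -9
  [\sin^{2}{\left(2 y \right)}]:  - 4 B^{2} = -16
These equations allow (A, B) = (-3, -2) or (3, 2).
Impose the point condition(s):
  u(0, 0) = -5  ⟹  A + B = -5
Only A = -3, B = -2 satisfies everything.
Hence u(x, y) = - 2 \cos{\left(2 y \right)} - 3 e^{- y}.

Answer: u(x, y) = - 2 \cos{\left(2 y \right)} - 3 e^{- y}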